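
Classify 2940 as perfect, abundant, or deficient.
abundant

Proper divisors of 2940: sum = 1 + 2 + 3 + 4 + 5 + 6 + 7 + 10 + ... + 588 + 735 + 980 + 1470 (35 divisors) = 6636
Since 6636 > 2940, 2940 is abundant.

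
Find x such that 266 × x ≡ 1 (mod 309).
194

gcd(266, 309) = 1, so the inverse exists.
Extended Euclidean algorithm on (309, 266):
309 = 1 × 266 + 43  ⟹  43 = (1)·309 + (-1)·266
266 = 6 × 43 + 8  ⟹  8 = (-6)·309 + (7)·266
43 = 5 × 8 + 3  ⟹  3 = (31)·309 + (-36)·266
8 = 2 × 3 + 2  ⟹  2 = (-68)·309 + (79)·266
3 = 1 × 2 + 1  ⟹  1 = (99)·309 + (-115)·266
So (-115)·266 ≡ 1 (mod 309), i.e. 266^(-1) ≡ -115 ≡ 194 (mod 309).
Check: 266 × 194 = 51604 ≡ 1 (mod 309)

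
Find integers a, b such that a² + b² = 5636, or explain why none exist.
50² + 56² (a=50, b=56)

Factorization: 5636 = 2^2 × 1409
By Fermat: n is sum of two squares iff every prime p ≡ 3 (mod 4) appears to even power.
All primes ≡ 3 (mod 4) appear to even power.
Search a = 0, 1, 2, … for 5636 - a² a perfect square: first hit at a = 50: 5636 - 2500 = 3136 = 56².
5636 = 50² + 56² = 2500 + 3136 ✓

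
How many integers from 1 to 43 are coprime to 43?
42

43 = 43
φ(n) = n × ∏(1 - 1/p) for each prime p dividing n
φ(43) = 43 × (1 - 1/43) = 42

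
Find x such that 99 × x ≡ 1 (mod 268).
111

gcd(99, 268) = 1, so the inverse exists.
Extended Euclidean algorithm on (268, 99):
268 = 2 × 99 + 70  ⟹  70 = (1)·268 + (-2)·99
99 = 1 × 70 + 29  ⟹  29 = (-1)·268 + (3)·99
70 = 2 × 29 + 12  ⟹  12 = (3)·268 + (-8)·99
29 = 2 × 12 + 5  ⟹  5 = (-7)·268 + (19)·99
12 = 2 × 5 + 2  ⟹  2 = (17)·268 + (-46)·99
5 = 2 × 2 + 1  ⟹  1 = (-41)·268 + (111)·99
So (111)·99 ≡ 1 (mod 268), i.e. 99^(-1) ≡ 111 (mod 268).
Check: 99 × 111 = 10989 ≡ 1 (mod 268)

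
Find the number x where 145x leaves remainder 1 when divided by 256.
113

gcd(145, 256) = 1, so the inverse exists.
Extended Euclidean algorithm on (256, 145):
256 = 1 × 145 + 111  ⟹  111 = (1)·256 + (-1)·145
145 = 1 × 111 + 34  ⟹  34 = (-1)·256 + (2)·145
111 = 3 × 34 + 9  ⟹  9 = (4)·256 + (-7)·145
34 = 3 × 9 + 7  ⟹  7 = (-13)·256 + (23)·145
9 = 1 × 7 + 2  ⟹  2 = (17)·256 + (-30)·145
7 = 3 × 2 + 1  ⟹  1 = (-64)·256 + (113)·145
So (113)·145 ≡ 1 (mod 256), i.e. 145^(-1) ≡ 113 (mod 256).
Check: 145 × 113 = 16385 ≡ 1 (mod 256)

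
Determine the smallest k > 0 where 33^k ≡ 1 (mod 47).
46

47 is prime, so ord(33) divides φ(47) = 46.
Divisors of 46: 1, 2, 23, 46.
Repeated squaring: 33^1 ≡ 33, 33^2 ≡ 8, 33^4 ≡ 17, 33^8 ≡ 7, 33^16 ≡ 2, 33^32 ≡ 4 (mod 47).
Test 33^d mod 47 for each divisor d in increasing order:
33^1 ≡ 33
33^2 ≡ 8
33^23 = 33^16·33^4·33^2·33^1 ≡ 46
33^46 = 33^32·33^8·33^4·33^2 ≡ 1  ← first divisor giving 1
The order is 46.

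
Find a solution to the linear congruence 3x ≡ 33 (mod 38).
x ≡ 11 (mod 38)

gcd(3, 38) = 1, which divides 33, so solutions exist.
Find 3^(-1) mod 38 by the extended Euclidean algorithm:
38 = 12 × 3 + 2  ⟹  2 = (1)·38 + (-12)·3
3 = 1 × 2 + 1  ⟹  1 = (-1)·38 + (13)·3
So (13)·3 ≡ 1 (mod 38), i.e. 3^(-1) ≡ 13 (mod 38).
x ≡ 13 × 33 = 429 ≡ 11 (mod 38).
Check: 3 × 11 = 33 ≡ 33 (mod 38).
Unique solution: x ≡ 11 (mod 38)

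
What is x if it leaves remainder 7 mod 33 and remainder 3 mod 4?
7

Using Chinese Remainder Theorem:
M = 33 × 4 = 132
M1 = 4, M2 = 33
y1 = 4^(-1) mod 33 = 25
y2 = 33^(-1) mod 4 = 1
x = (7×4×25 + 3×33×1) mod 132 = 7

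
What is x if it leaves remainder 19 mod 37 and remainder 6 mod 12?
426

Using Chinese Remainder Theorem:
M = 37 × 12 = 444
M1 = 12, M2 = 37
y1 = 12^(-1) mod 37 = 34
y2 = 37^(-1) mod 12 = 1
x = (19×12×34 + 6×37×1) mod 444 = 426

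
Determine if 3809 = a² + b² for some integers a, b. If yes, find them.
28² + 55² (a=28, b=55)

Factorization: 3809 = 13 × 293
By Fermat: n is sum of two squares iff every prime p ≡ 3 (mod 4) appears to even power.
All primes ≡ 3 (mod 4) appear to even power.
Search a = 0, 1, 2, … for 3809 - a² a perfect square: first hit at a = 28: 3809 - 784 = 3025 = 55².
3809 = 28² + 55² = 784 + 3025 ✓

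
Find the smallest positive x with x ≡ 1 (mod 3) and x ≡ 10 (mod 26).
10

Using Chinese Remainder Theorem:
M = 3 × 26 = 78
M1 = 26, M2 = 3
y1 = 26^(-1) mod 3 = 2
y2 = 3^(-1) mod 26 = 9
x = (1×26×2 + 10×3×9) mod 78 = 10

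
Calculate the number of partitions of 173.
362326859895

p(n) counts ways to write n as a sum of positive integers (order ignored).
Euler's pentagonal recurrence: p(k) = p(k-1) + p(k-2) - p(k-5) - p(k-7) + p(k-12) + p(k-15) - ... (offsets j(3j∓1)/2, signs ++--, p(0)=1, p(<0)=0).
DP table for k = 0..172: p(0)=1, p(1)=1, p(2)=2, p(3)=3, p(4)=5, p(5)=7, p(6)=11, p(7)=15, p(8)=22, p(9)=30, p(10)=42, p(11)=56, p(12)=77, p(13)=101, p(14)=135, p(15)=176, p(16)=231, p(17)=297, p(18)=385, p(19)=490, p(20)=627, p(21)=792, p(22)=1002, p(23)=1255, p(24)=1575, p(25)=1958, p(26)=2436, p(27)=3010, p(28)=3718, p(29)=4565, p(30)=5604, p(31)=6842, p(32)=8349, p(33)=10143, p(34)=12310, p(35)=14883, p(36)=17977, p(37)=21637, p(38)=26015, p(39)=31185, p(40)=37338, p(41)=44583, p(42)=53174, p(43)=63261, p(44)=75175, p(45)=89134, p(46)=105558, p(47)=124754, p(48)=147273, p(49)=173525, p(50)=204226, p(51)=239943, p(52)=281589, p(53)=329931, p(54)=386155, p(55)=451276, p(56)=526823, p(57)=614154, p(58)=715220, p(59)=831820, p(60)=966467, p(61)=1121505, p(62)=1300156, p(63)=1505499, p(64)=1741630, p(65)=2012558, p(66)=2323520, p(67)=2679689, p(68)=3087735, p(69)=3554345, p(70)=4087968, p(71)=4697205, p(72)=5392783, p(73)=6185689, p(74)=7089500, p(75)=8118264, p(76)=9289091, p(77)=10619863, p(78)=12132164, p(79)=13848650, p(80)=15796476, p(81)=18004327, p(82)=20506255, p(83)=23338469, p(84)=26543660, p(85)=30167357, p(86)=34262962, p(87)=38887673, p(88)=44108109, p(89)=49995925, p(90)=56634173, p(91)=64112359, p(92)=72533807, p(93)=82010177, p(94)=92669720, p(95)=104651419, p(96)=118114304, p(97)=133230930, p(98)=150198136, p(99)=169229875, p(100)=190569292, p(101)=214481126, p(102)=241265379, p(103)=271248950, p(104)=304801365, p(105)=342325709, p(106)=384276336, p(107)=431149389, p(108)=483502844, p(109)=541946240, p(110)=607163746, p(111)=679903203, p(112)=761002156, p(113)=851376628, p(114)=952050665, p(115)=1064144451, p(116)=1188908248, p(117)=1327710076, p(118)=1482074143, p(119)=1653668665, p(120)=1844349560, p(121)=2056148051, p(122)=2291320912, p(123)=2552338241, p(124)=2841940500, p(125)=3163127352, p(126)=3519222692, p(127)=3913864295, p(128)=4351078600, p(129)=4835271870, p(130)=5371315400, p(131)=5964539504, p(132)=6620830889, p(133)=7346629512, p(134)=8149040695, p(135)=9035836076, p(136)=10015581680, p(137)=11097645016, p(138)=12292341831, p(139)=13610949895, p(140)=15065878135, p(141)=16670689208, p(142)=18440293320, p(143)=20390982757, p(144)=22540654445, p(145)=24908858009, p(146)=27517052599, p(147)=30388671978, p(148)=33549419497, p(149)=37027355200, p(150)=40853235313, p(151)=45060624582, p(152)=49686288421, p(153)=54770336324, p(154)=60356673280, p(155)=66493182097, p(156)=73232243759, p(157)=80630964769, p(158)=88751778802, p(159)=97662728555, p(160)=107438159466, p(161)=118159068427, p(162)=129913904637, p(163)=142798995930, p(164)=156919475295, p(165)=172389800255, p(166)=189334822579, p(167)=207890420102, p(168)=228204732751, p(169)=250438925115, p(170)=274768617130, p(171)=301384802048, p(172)=330495499613.
Final step: p(173) = p(172) + p(171) - p(168) - p(166) + p(161) + p(158) - p(151) - p(147) + p(138) + p(133) - p(122) - p(116) + p(103) + p(96) - p(81) - p(73) + p(56) + p(47) - p(28) - p(18)
= 330495499613 + 301384802048 - 228204732751 - 189334822579 + 118159068427 + 88751778802 - 45060624582 - 30388671978 + 12292341831 + 7346629512 - 2291320912 - 1188908248 + 271248950 + 118114304 - 18004327 - 6185689 + 526823 + 124754 - 3718 - 385
= 362326859895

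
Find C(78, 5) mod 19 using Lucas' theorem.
0

Using Lucas' theorem:
Write n=78 and k=5 in base 19:
n in base 19: [4, 2]
k in base 19: [0, 5]
C(78,5) mod 19 = ∏ C(n_i, k_i) mod 19
Digit binomials (mod 19): C(4,0) = 1; C(2,5) = 0 (k_i > n_i)
Product: 1 × 0 = 0 ≡ 0 (mod 19)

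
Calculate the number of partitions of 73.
6185689

p(n) counts ways to write n as a sum of positive integers (order ignored).
Euler's pentagonal recurrence: p(k) = p(k-1) + p(k-2) - p(k-5) - p(k-7) + p(k-12) + p(k-15) - ... (offsets j(3j∓1)/2, signs ++--, p(0)=1, p(<0)=0).
DP table for k = 0..72: p(0)=1, p(1)=1, p(2)=2, p(3)=3, p(4)=5, p(5)=7, p(6)=11, p(7)=15, p(8)=22, p(9)=30, p(10)=42, p(11)=56, p(12)=77, p(13)=101, p(14)=135, p(15)=176, p(16)=231, p(17)=297, p(18)=385, p(19)=490, p(20)=627, p(21)=792, p(22)=1002, p(23)=1255, p(24)=1575, p(25)=1958, p(26)=2436, p(27)=3010, p(28)=3718, p(29)=4565, p(30)=5604, p(31)=6842, p(32)=8349, p(33)=10143, p(34)=12310, p(35)=14883, p(36)=17977, p(37)=21637, p(38)=26015, p(39)=31185, p(40)=37338, p(41)=44583, p(42)=53174, p(43)=63261, p(44)=75175, p(45)=89134, p(46)=105558, p(47)=124754, p(48)=147273, p(49)=173525, p(50)=204226, p(51)=239943, p(52)=281589, p(53)=329931, p(54)=386155, p(55)=451276, p(56)=526823, p(57)=614154, p(58)=715220, p(59)=831820, p(60)=966467, p(61)=1121505, p(62)=1300156, p(63)=1505499, p(64)=1741630, p(65)=2012558, p(66)=2323520, p(67)=2679689, p(68)=3087735, p(69)=3554345, p(70)=4087968, p(71)=4697205, p(72)=5392783.
Final step: p(73) = p(72) + p(71) - p(68) - p(66) + p(61) + p(58) - p(51) - p(47) + p(38) + p(33) - p(22) - p(16) + p(3)
= 5392783 + 4697205 - 3087735 - 2323520 + 1121505 + 715220 - 239943 - 124754 + 26015 + 10143 - 1002 - 231 + 3
= 6185689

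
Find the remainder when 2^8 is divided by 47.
21

Repeated squaring. Binary of 8 = 1000.
2^1 ≡ 2 (mod 47); 2^2 ≡ 4 (mod 47); 2^4 ≡ 16 (mod 47); 2^8 ≡ 21 (mod 47)
2^8 = 2^8 ≡ 21 (mod 47)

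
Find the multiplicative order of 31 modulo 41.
10

41 is prime, so ord(31) divides φ(41) = 40.
Divisors of 40: 1, 2, 4, 5, 8, 10, 20, 40.
Repeated squaring: 31^1 ≡ 31, 31^2 ≡ 18, 31^4 ≡ 37, 31^8 ≡ 16, 31^16 ≡ 10, 31^32 ≡ 18 (mod 41).
Test 31^d mod 41 for each divisor d in increasing order:
31^1 ≡ 31
31^2 ≡ 18
31^4 ≡ 37
31^5 = 31^4·31^1 ≡ 40
31^8 ≡ 16
31^10 = 31^8·31^2 ≡ 1  ← first divisor giving 1
The order is 10.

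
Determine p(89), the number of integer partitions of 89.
49995925

p(n) counts ways to write n as a sum of positive integers (order ignored).
Euler's pentagonal recurrence: p(k) = p(k-1) + p(k-2) - p(k-5) - p(k-7) + p(k-12) + p(k-15) - ... (offsets j(3j∓1)/2, signs ++--, p(0)=1, p(<0)=0).
DP table for k = 0..88: p(0)=1, p(1)=1, p(2)=2, p(3)=3, p(4)=5, p(5)=7, p(6)=11, p(7)=15, p(8)=22, p(9)=30, p(10)=42, p(11)=56, p(12)=77, p(13)=101, p(14)=135, p(15)=176, p(16)=231, p(17)=297, p(18)=385, p(19)=490, p(20)=627, p(21)=792, p(22)=1002, p(23)=1255, p(24)=1575, p(25)=1958, p(26)=2436, p(27)=3010, p(28)=3718, p(29)=4565, p(30)=5604, p(31)=6842, p(32)=8349, p(33)=10143, p(34)=12310, p(35)=14883, p(36)=17977, p(37)=21637, p(38)=26015, p(39)=31185, p(40)=37338, p(41)=44583, p(42)=53174, p(43)=63261, p(44)=75175, p(45)=89134, p(46)=105558, p(47)=124754, p(48)=147273, p(49)=173525, p(50)=204226, p(51)=239943, p(52)=281589, p(53)=329931, p(54)=386155, p(55)=451276, p(56)=526823, p(57)=614154, p(58)=715220, p(59)=831820, p(60)=966467, p(61)=1121505, p(62)=1300156, p(63)=1505499, p(64)=1741630, p(65)=2012558, p(66)=2323520, p(67)=2679689, p(68)=3087735, p(69)=3554345, p(70)=4087968, p(71)=4697205, p(72)=5392783, p(73)=6185689, p(74)=7089500, p(75)=8118264, p(76)=9289091, p(77)=10619863, p(78)=12132164, p(79)=13848650, p(80)=15796476, p(81)=18004327, p(82)=20506255, p(83)=23338469, p(84)=26543660, p(85)=30167357, p(86)=34262962, p(87)=38887673, p(88)=44108109.
Final step: p(89) = p(88) + p(87) - p(84) - p(82) + p(77) + p(74) - p(67) - p(63) + p(54) + p(49) - p(38) - p(32) + p(19) + p(12)
= 44108109 + 38887673 - 26543660 - 20506255 + 10619863 + 7089500 - 2679689 - 1505499 + 386155 + 173525 - 26015 - 8349 + 490 + 77
= 49995925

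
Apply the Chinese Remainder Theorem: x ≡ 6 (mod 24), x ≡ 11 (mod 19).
30

Using Chinese Remainder Theorem:
M = 24 × 19 = 456
M1 = 19, M2 = 24
y1 = 19^(-1) mod 24 = 19
y2 = 24^(-1) mod 19 = 4
x = (6×19×19 + 11×24×4) mod 456 = 30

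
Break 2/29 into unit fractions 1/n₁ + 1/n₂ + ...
1/15 + 1/435

Greedy algorithm:
2/29: ceiling(29/2) = 15, use 1/15
1/435: ceiling(435/1) = 435, use 1/435
Result: 2/29 = 1/15 + 1/435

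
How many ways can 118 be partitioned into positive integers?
1482074143

p(n) counts ways to write n as a sum of positive integers (order ignored).
Euler's pentagonal recurrence: p(k) = p(k-1) + p(k-2) - p(k-5) - p(k-7) + p(k-12) + p(k-15) - ... (offsets j(3j∓1)/2, signs ++--, p(0)=1, p(<0)=0).
DP table for k = 0..117: p(0)=1, p(1)=1, p(2)=2, p(3)=3, p(4)=5, p(5)=7, p(6)=11, p(7)=15, p(8)=22, p(9)=30, p(10)=42, p(11)=56, p(12)=77, p(13)=101, p(14)=135, p(15)=176, p(16)=231, p(17)=297, p(18)=385, p(19)=490, p(20)=627, p(21)=792, p(22)=1002, p(23)=1255, p(24)=1575, p(25)=1958, p(26)=2436, p(27)=3010, p(28)=3718, p(29)=4565, p(30)=5604, p(31)=6842, p(32)=8349, p(33)=10143, p(34)=12310, p(35)=14883, p(36)=17977, p(37)=21637, p(38)=26015, p(39)=31185, p(40)=37338, p(41)=44583, p(42)=53174, p(43)=63261, p(44)=75175, p(45)=89134, p(46)=105558, p(47)=124754, p(48)=147273, p(49)=173525, p(50)=204226, p(51)=239943, p(52)=281589, p(53)=329931, p(54)=386155, p(55)=451276, p(56)=526823, p(57)=614154, p(58)=715220, p(59)=831820, p(60)=966467, p(61)=1121505, p(62)=1300156, p(63)=1505499, p(64)=1741630, p(65)=2012558, p(66)=2323520, p(67)=2679689, p(68)=3087735, p(69)=3554345, p(70)=4087968, p(71)=4697205, p(72)=5392783, p(73)=6185689, p(74)=7089500, p(75)=8118264, p(76)=9289091, p(77)=10619863, p(78)=12132164, p(79)=13848650, p(80)=15796476, p(81)=18004327, p(82)=20506255, p(83)=23338469, p(84)=26543660, p(85)=30167357, p(86)=34262962, p(87)=38887673, p(88)=44108109, p(89)=49995925, p(90)=56634173, p(91)=64112359, p(92)=72533807, p(93)=82010177, p(94)=92669720, p(95)=104651419, p(96)=118114304, p(97)=133230930, p(98)=150198136, p(99)=169229875, p(100)=190569292, p(101)=214481126, p(102)=241265379, p(103)=271248950, p(104)=304801365, p(105)=342325709, p(106)=384276336, p(107)=431149389, p(108)=483502844, p(109)=541946240, p(110)=607163746, p(111)=679903203, p(112)=761002156, p(113)=851376628, p(114)=952050665, p(115)=1064144451, p(116)=1188908248, p(117)=1327710076.
Final step: p(118) = p(117) + p(116) - p(113) - p(111) + p(106) + p(103) - p(96) - p(92) + p(83) + p(78) - p(67) - p(61) + p(48) + p(41) - p(26) - p(18) + p(1)
= 1327710076 + 1188908248 - 851376628 - 679903203 + 384276336 + 271248950 - 118114304 - 72533807 + 23338469 + 12132164 - 2679689 - 1121505 + 147273 + 44583 - 2436 - 385 + 1
= 1482074143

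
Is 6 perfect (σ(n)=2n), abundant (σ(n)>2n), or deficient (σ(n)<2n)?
perfect

Proper divisors of 6: sum = 1 + 2 + 3 = 6
Since 6 = 6, 6 is perfect.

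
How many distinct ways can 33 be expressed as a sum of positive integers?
10143

p(n) counts ways to write n as a sum of positive integers (order ignored).
Euler's pentagonal recurrence: p(k) = p(k-1) + p(k-2) - p(k-5) - p(k-7) + p(k-12) + p(k-15) - ... (offsets j(3j∓1)/2, signs ++--, p(0)=1, p(<0)=0).
DP table for k = 0..32: p(0)=1, p(1)=1, p(2)=2, p(3)=3, p(4)=5, p(5)=7, p(6)=11, p(7)=15, p(8)=22, p(9)=30, p(10)=42, p(11)=56, p(12)=77, p(13)=101, p(14)=135, p(15)=176, p(16)=231, p(17)=297, p(18)=385, p(19)=490, p(20)=627, p(21)=792, p(22)=1002, p(23)=1255, p(24)=1575, p(25)=1958, p(26)=2436, p(27)=3010, p(28)=3718, p(29)=4565, p(30)=5604, p(31)=6842, p(32)=8349.
Final step: p(33) = p(32) + p(31) - p(28) - p(26) + p(21) + p(18) - p(11) - p(7)
= 8349 + 6842 - 3718 - 2436 + 792 + 385 - 56 - 15
= 10143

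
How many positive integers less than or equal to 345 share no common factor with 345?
176

345 = 3 × 5 × 23
φ(n) = n × ∏(1 - 1/p) for each prime p dividing n
φ(345) = 345 × (1 - 1/3) × (1 - 1/5) × (1 - 1/23) = 176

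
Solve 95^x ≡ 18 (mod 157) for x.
121

Baby-step giant-step with step n = ⌈√157⌉ = 13.
Baby steps 95^j mod 157 (j:value) for j=0..12: 0:1, 1:95, 2:76, 3:155, 4:124, 5:5, 6:4, 7:66, 8:147, 9:149, 10:25, 11:20, 12:16.
Giant-step multiplier: 95^(-13) ≡ 95^(156-13) = 95^143 ≡ 135 (mod 157).
Giant steps γ_i = 18·135^i mod 157: γ_0=18, γ_1=75, γ_2=77, γ_3=33, γ_4=59, γ_5=115, γ_6=139, γ_7=82, γ_8=80, γ_9=124 (in table at j=4).
x = i·n + j = 9·13 + 4 = 121.
Check: 95^121 ≡ 18 (mod 157).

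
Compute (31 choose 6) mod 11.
7

Using Lucas' theorem:
Write n=31 and k=6 in base 11:
n in base 11: [2, 9]
k in base 11: [0, 6]
C(31,6) mod 11 = ∏ C(n_i, k_i) mod 11
Digit binomials (mod 11): C(2,0) = 1; C(9,6) = 84 ≡ 7
Product: 1 × 7 = 7 ≡ 7 (mod 11)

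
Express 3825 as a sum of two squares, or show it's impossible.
15² + 60² (a=15, b=60)

Factorization: 3825 = 3^2 × 5^2 × 17
By Fermat: n is sum of two squares iff every prime p ≡ 3 (mod 4) appears to even power.
All primes ≡ 3 (mod 4) appear to even power.
Search a = 0, 1, 2, … for 3825 - a² a perfect square: first hit at a = 15: 3825 - 225 = 3600 = 60².
3825 = 15² + 60² = 225 + 3600 ✓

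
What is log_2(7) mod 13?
11

Baby-step giant-step with step n = ⌈√13⌉ = 4.
Baby steps 2^j mod 13 (j:value) for j=0..3: 0:1, 1:2, 2:4, 3:8.
Giant-step multiplier: 2^(-4) ≡ 2^(12-4) = 2^8 ≡ 9 (mod 13).
Giant steps γ_i = 7·9^i mod 13: γ_0=7, γ_1=11, γ_2=8 (in table at j=3).
x = i·n + j = 2·4 + 3 = 11.
Check: 2^11 ≡ 7 (mod 13).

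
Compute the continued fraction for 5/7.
[0; 1, 2, 2]

Euclidean algorithm steps:
5 = 0 × 7 + 5
7 = 1 × 5 + 2
5 = 2 × 2 + 1
2 = 2 × 1 + 0
Continued fraction: [0; 1, 2, 2]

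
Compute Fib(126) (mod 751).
336

Matrix identity: Q^n = [[F_(n+1), F_n], [F_n, F_(n-1)]] with Q = [[1,1],[1,0]].
n = 126 = 1111110₂. Square-and-multiply, entries mod 751:
Q^1 = [[1,1],[1,0]]
Q^3 = (Q^1)²·Q = [[3,2],[2,1]]
Q^7 = (Q^3)²·Q = [[21,13],[13,8]]
Q^15 = (Q^7)²·Q = [[236,610],[610,377]]
Q^31 = (Q^15)²·Q = [[409,477],[477,683]]
Q^63 = (Q^31)²·Q = [[225,535],[535,441]]
Q^126 = (Q^63)² = [[402,336],[336,66]]
F_126 mod 751 = Q^126[0][1] = 336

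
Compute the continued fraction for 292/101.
[2; 1, 8, 5, 2]

Euclidean algorithm steps:
292 = 2 × 101 + 90
101 = 1 × 90 + 11
90 = 8 × 11 + 2
11 = 5 × 2 + 1
2 = 2 × 1 + 0
Continued fraction: [2; 1, 8, 5, 2]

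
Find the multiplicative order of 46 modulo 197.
196

197 is prime, so ord(46) divides φ(197) = 196.
Divisors of 196: 1, 2, 4, 7, 14, 28, 49, 98, 196.
Repeated squaring: 46^1 ≡ 46, 46^2 ≡ 146, 46^4 ≡ 40, 46^8 ≡ 24, 46^16 ≡ 182, 46^32 ≡ 28, 46^64 ≡ 193, 46^128 ≡ 16 (mod 197).
Test 46^d mod 197 for each divisor d in increasing order:
46^1 ≡ 46
46^2 ≡ 146
46^4 ≡ 40
46^7 = 46^4·46^2·46^1 ≡ 129
46^14 = 46^8·46^4·46^2 ≡ 93
46^28 = 46^16·46^8·46^4 ≡ 178
46^49 = 46^32·46^16·46^1 ≡ 183
46^98 = 46^64·46^32·46^2 ≡ 196
46^196 = 46^128·46^64·46^4 ≡ 1  ← first divisor giving 1
The order is 196.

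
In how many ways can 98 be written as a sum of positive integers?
150198136

p(n) counts ways to write n as a sum of positive integers (order ignored).
Euler's pentagonal recurrence: p(k) = p(k-1) + p(k-2) - p(k-5) - p(k-7) + p(k-12) + p(k-15) - ... (offsets j(3j∓1)/2, signs ++--, p(0)=1, p(<0)=0).
DP table for k = 0..97: p(0)=1, p(1)=1, p(2)=2, p(3)=3, p(4)=5, p(5)=7, p(6)=11, p(7)=15, p(8)=22, p(9)=30, p(10)=42, p(11)=56, p(12)=77, p(13)=101, p(14)=135, p(15)=176, p(16)=231, p(17)=297, p(18)=385, p(19)=490, p(20)=627, p(21)=792, p(22)=1002, p(23)=1255, p(24)=1575, p(25)=1958, p(26)=2436, p(27)=3010, p(28)=3718, p(29)=4565, p(30)=5604, p(31)=6842, p(32)=8349, p(33)=10143, p(34)=12310, p(35)=14883, p(36)=17977, p(37)=21637, p(38)=26015, p(39)=31185, p(40)=37338, p(41)=44583, p(42)=53174, p(43)=63261, p(44)=75175, p(45)=89134, p(46)=105558, p(47)=124754, p(48)=147273, p(49)=173525, p(50)=204226, p(51)=239943, p(52)=281589, p(53)=329931, p(54)=386155, p(55)=451276, p(56)=526823, p(57)=614154, p(58)=715220, p(59)=831820, p(60)=966467, p(61)=1121505, p(62)=1300156, p(63)=1505499, p(64)=1741630, p(65)=2012558, p(66)=2323520, p(67)=2679689, p(68)=3087735, p(69)=3554345, p(70)=4087968, p(71)=4697205, p(72)=5392783, p(73)=6185689, p(74)=7089500, p(75)=8118264, p(76)=9289091, p(77)=10619863, p(78)=12132164, p(79)=13848650, p(80)=15796476, p(81)=18004327, p(82)=20506255, p(83)=23338469, p(84)=26543660, p(85)=30167357, p(86)=34262962, p(87)=38887673, p(88)=44108109, p(89)=49995925, p(90)=56634173, p(91)=64112359, p(92)=72533807, p(93)=82010177, p(94)=92669720, p(95)=104651419, p(96)=118114304, p(97)=133230930.
Final step: p(98) = p(97) + p(96) - p(93) - p(91) + p(86) + p(83) - p(76) - p(72) + p(63) + p(58) - p(47) - p(41) + p(28) + p(21) - p(6)
= 133230930 + 118114304 - 82010177 - 64112359 + 34262962 + 23338469 - 9289091 - 5392783 + 1505499 + 715220 - 124754 - 44583 + 3718 + 792 - 11
= 150198136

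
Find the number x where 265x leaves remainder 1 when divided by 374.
199

gcd(265, 374) = 1, so the inverse exists.
Extended Euclidean algorithm on (374, 265):
374 = 1 × 265 + 109  ⟹  109 = (1)·374 + (-1)·265
265 = 2 × 109 + 47  ⟹  47 = (-2)·374 + (3)·265
109 = 2 × 47 + 15  ⟹  15 = (5)·374 + (-7)·265
47 = 3 × 15 + 2  ⟹  2 = (-17)·374 + (24)·265
15 = 7 × 2 + 1  ⟹  1 = (124)·374 + (-175)·265
So (-175)·265 ≡ 1 (mod 374), i.e. 265^(-1) ≡ -175 ≡ 199 (mod 374).
Check: 265 × 199 = 52735 ≡ 1 (mod 374)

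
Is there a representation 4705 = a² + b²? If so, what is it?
9² + 68² (a=9, b=68)

Factorization: 4705 = 5 × 941
By Fermat: n is sum of two squares iff every prime p ≡ 3 (mod 4) appears to even power.
All primes ≡ 3 (mod 4) appear to even power.
Search a = 0, 1, 2, … for 4705 - a² a perfect square: first hit at a = 9: 4705 - 81 = 4624 = 68².
4705 = 9² + 68² = 81 + 4624 ✓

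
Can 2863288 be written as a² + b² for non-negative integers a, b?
Not possible

Factorization: 2863288 = 2^3 × 71^3
By Fermat: n is sum of two squares iff every prime p ≡ 3 (mod 4) appears to even power.
Prime(s) ≡ 3 (mod 4) with odd exponent: [(71, 3)]
Therefore 2863288 cannot be expressed as a² + b².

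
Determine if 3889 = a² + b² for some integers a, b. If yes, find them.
17² + 60² (a=17, b=60)

Factorization: 3889 = 3889
By Fermat: n is sum of two squares iff every prime p ≡ 3 (mod 4) appears to even power.
All primes ≡ 3 (mod 4) appear to even power.
Search a = 0, 1, 2, … for 3889 - a² a perfect square: first hit at a = 17: 3889 - 289 = 3600 = 60².
3889 = 17² + 60² = 289 + 3600 ✓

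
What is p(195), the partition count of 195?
2580840212973

p(n) counts ways to write n as a sum of positive integers (order ignored).
Euler's pentagonal recurrence: p(k) = p(k-1) + p(k-2) - p(k-5) - p(k-7) + p(k-12) + p(k-15) - ... (offsets j(3j∓1)/2, signs ++--, p(0)=1, p(<0)=0).
DP table for k = 0..194: p(0)=1, p(1)=1, p(2)=2, p(3)=3, p(4)=5, p(5)=7, p(6)=11, p(7)=15, p(8)=22, p(9)=30, p(10)=42, p(11)=56, p(12)=77, p(13)=101, p(14)=135, p(15)=176, p(16)=231, p(17)=297, p(18)=385, p(19)=490, p(20)=627, p(21)=792, p(22)=1002, p(23)=1255, p(24)=1575, p(25)=1958, p(26)=2436, p(27)=3010, p(28)=3718, p(29)=4565, p(30)=5604, p(31)=6842, p(32)=8349, p(33)=10143, p(34)=12310, p(35)=14883, p(36)=17977, p(37)=21637, p(38)=26015, p(39)=31185, p(40)=37338, p(41)=44583, p(42)=53174, p(43)=63261, p(44)=75175, p(45)=89134, p(46)=105558, p(47)=124754, p(48)=147273, p(49)=173525, p(50)=204226, p(51)=239943, p(52)=281589, p(53)=329931, p(54)=386155, p(55)=451276, p(56)=526823, p(57)=614154, p(58)=715220, p(59)=831820, p(60)=966467, p(61)=1121505, p(62)=1300156, p(63)=1505499, p(64)=1741630, p(65)=2012558, p(66)=2323520, p(67)=2679689, p(68)=3087735, p(69)=3554345, p(70)=4087968, p(71)=4697205, p(72)=5392783, p(73)=6185689, p(74)=7089500, p(75)=8118264, p(76)=9289091, p(77)=10619863, p(78)=12132164, p(79)=13848650, p(80)=15796476, p(81)=18004327, p(82)=20506255, p(83)=23338469, p(84)=26543660, p(85)=30167357, p(86)=34262962, p(87)=38887673, p(88)=44108109, p(89)=49995925, p(90)=56634173, p(91)=64112359, p(92)=72533807, p(93)=82010177, p(94)=92669720, p(95)=104651419, p(96)=118114304, p(97)=133230930, p(98)=150198136, p(99)=169229875, p(100)=190569292, p(101)=214481126, p(102)=241265379, p(103)=271248950, p(104)=304801365, p(105)=342325709, p(106)=384276336, p(107)=431149389, p(108)=483502844, p(109)=541946240, p(110)=607163746, p(111)=679903203, p(112)=761002156, p(113)=851376628, p(114)=952050665, p(115)=1064144451, p(116)=1188908248, p(117)=1327710076, p(118)=1482074143, p(119)=1653668665, p(120)=1844349560, p(121)=2056148051, p(122)=2291320912, p(123)=2552338241, p(124)=2841940500, p(125)=3163127352, p(126)=3519222692, p(127)=3913864295, p(128)=4351078600, p(129)=4835271870, p(130)=5371315400, p(131)=5964539504, p(132)=6620830889, p(133)=7346629512, p(134)=8149040695, p(135)=9035836076, p(136)=10015581680, p(137)=11097645016, p(138)=12292341831, p(139)=13610949895, p(140)=15065878135, p(141)=16670689208, p(142)=18440293320, p(143)=20390982757, p(144)=22540654445, p(145)=24908858009, p(146)=27517052599, p(147)=30388671978, p(148)=33549419497, p(149)=37027355200, p(150)=40853235313, p(151)=45060624582, p(152)=49686288421, p(153)=54770336324, p(154)=60356673280, p(155)=66493182097, p(156)=73232243759, p(157)=80630964769, p(158)=88751778802, p(159)=97662728555, p(160)=107438159466, p(161)=118159068427, p(162)=129913904637, p(163)=142798995930, p(164)=156919475295, p(165)=172389800255, p(166)=189334822579, p(167)=207890420102, p(168)=228204732751, p(169)=250438925115, p(170)=274768617130, p(171)=301384802048, p(172)=330495499613, p(173)=362326859895, p(174)=397125074750, p(175)=435157697830, p(176)=476715857290, p(177)=522115831195, p(178)=571701605655, p(179)=625846753120, p(180)=684957390936, p(181)=749474411781, p(182)=819876908323, p(183)=896684817527, p(184)=980462880430, p(185)=1071823774337, p(186)=1171432692373, p(187)=1280011042268, p(188)=1398341745571, p(189)=1527273599625, p(190)=1667727404093, p(191)=1820701100652, p(192)=1987276856363, p(193)=2168627105469, p(194)=2366022741845.
Final step: p(195) = p(194) + p(193) - p(190) - p(188) + p(183) + p(180) - p(173) - p(169) + p(160) + p(155) - p(144) - p(138) + p(125) + p(118) - p(103) - p(95) + p(78) + p(69) - p(50) - p(40) + p(19) + p(8)
= 2366022741845 + 2168627105469 - 1667727404093 - 1398341745571 + 896684817527 + 684957390936 - 362326859895 - 250438925115 + 107438159466 + 66493182097 - 22540654445 - 12292341831 + 3163127352 + 1482074143 - 271248950 - 104651419 + 12132164 + 3554345 - 204226 - 37338 + 490 + 22
= 2580840212973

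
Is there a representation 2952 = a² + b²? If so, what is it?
6² + 54² (a=6, b=54)

Factorization: 2952 = 2^3 × 3^2 × 41
By Fermat: n is sum of two squares iff every prime p ≡ 3 (mod 4) appears to even power.
All primes ≡ 3 (mod 4) appear to even power.
Search a = 0, 1, 2, … for 2952 - a² a perfect square: first hit at a = 6: 2952 - 36 = 2916 = 54².
2952 = 6² + 54² = 36 + 2916 ✓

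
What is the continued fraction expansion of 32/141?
[0; 4, 2, 2, 6]

Euclidean algorithm steps:
32 = 0 × 141 + 32
141 = 4 × 32 + 13
32 = 2 × 13 + 6
13 = 2 × 6 + 1
6 = 6 × 1 + 0
Continued fraction: [0; 4, 2, 2, 6]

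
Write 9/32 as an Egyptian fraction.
1/4 + 1/32

Greedy algorithm:
9/32: ceiling(32/9) = 4, use 1/4
1/32: ceiling(32/1) = 32, use 1/32
Result: 9/32 = 1/4 + 1/32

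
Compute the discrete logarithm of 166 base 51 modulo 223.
152

Baby-step giant-step with step n = ⌈√223⌉ = 15.
Baby steps 51^j mod 223 (j:value) for j=0..14: 0:1, 1:51, 2:148, 3:189, 4:50, 5:97, 6:41, 7:84, 8:47, 9:167, 10:43, 11:186, 12:120, 13:99, 14:143.
Giant-step multiplier: 51^(-15) ≡ 51^(222-15) = 51^207 ≡ 125 (mod 223).
Giant steps γ_i = 166·125^i mod 223: γ_0=166, γ_1=11, γ_2=37, γ_3=165, γ_4=109, γ_5=22, γ_6=74, γ_7=107, γ_8=218, γ_9=44, γ_10=148 (in table at j=2).
x = i·n + j = 10·15 + 2 = 152.
Check: 51^152 ≡ 166 (mod 223).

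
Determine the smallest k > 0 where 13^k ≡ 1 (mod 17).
4

17 is prime, so ord(13) divides φ(17) = 16.
Divisors of 16: 1, 2, 4, 8, 16.
Repeated squaring: 13^1 ≡ 13, 13^2 ≡ 16, 13^4 ≡ 1, 13^8 ≡ 1, 13^16 ≡ 1 (mod 17).
Test 13^d mod 17 for each divisor d in increasing order:
13^1 ≡ 13
13^2 ≡ 16
13^4 ≡ 1  ← first divisor giving 1
The order is 4.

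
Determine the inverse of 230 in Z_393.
176

gcd(230, 393) = 1, so the inverse exists.
Extended Euclidean algorithm on (393, 230):
393 = 1 × 230 + 163  ⟹  163 = (1)·393 + (-1)·230
230 = 1 × 163 + 67  ⟹  67 = (-1)·393 + (2)·230
163 = 2 × 67 + 29  ⟹  29 = (3)·393 + (-5)·230
67 = 2 × 29 + 9  ⟹  9 = (-7)·393 + (12)·230
29 = 3 × 9 + 2  ⟹  2 = (24)·393 + (-41)·230
9 = 4 × 2 + 1  ⟹  1 = (-103)·393 + (176)·230
So (176)·230 ≡ 1 (mod 393), i.e. 230^(-1) ≡ 176 (mod 393).
Check: 230 × 176 = 40480 ≡ 1 (mod 393)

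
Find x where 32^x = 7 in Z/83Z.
18

Baby-step giant-step with step n = ⌈√83⌉ = 10.
Baby steps 32^j mod 83 (j:value) for j=0..9: 0:1, 1:32, 2:28, 3:66, 4:37, 5:22, 6:40, 7:35, 8:41, 9:67.
Giant-step multiplier: 32^(-10) ≡ 32^(82-10) = 32^72 ≡ 77 (mod 83).
Giant steps γ_i = 7·77^i mod 83: γ_0=7, γ_1=41 (in table at j=8).
x = i·n + j = 1·10 + 8 = 18.
Check: 32^18 ≡ 7 (mod 83).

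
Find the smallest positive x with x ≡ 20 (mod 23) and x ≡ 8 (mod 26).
112

Using Chinese Remainder Theorem:
M = 23 × 26 = 598
M1 = 26, M2 = 23
y1 = 26^(-1) mod 23 = 8
y2 = 23^(-1) mod 26 = 17
x = (20×26×8 + 8×23×17) mod 598 = 112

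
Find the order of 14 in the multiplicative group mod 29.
28

29 is prime, so ord(14) divides φ(29) = 28.
Divisors of 28: 1, 2, 4, 7, 14, 28.
Repeated squaring: 14^1 ≡ 14, 14^2 ≡ 22, 14^4 ≡ 20, 14^8 ≡ 23, 14^16 ≡ 7 (mod 29).
Test 14^d mod 29 for each divisor d in increasing order:
14^1 ≡ 14
14^2 ≡ 22
14^4 ≡ 20
14^7 = 14^4·14^2·14^1 ≡ 12
14^14 = 14^8·14^4·14^2 ≡ 28
14^28 = 14^16·14^8·14^4 ≡ 1  ← first divisor giving 1
The order is 28.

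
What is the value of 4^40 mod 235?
121

Repeated squaring. Binary of 40 = 101000.
4^1 ≡ 4 (mod 235); 4^2 ≡ 16 (mod 235); 4^4 ≡ 21 (mod 235); 4^8 ≡ 206 (mod 235); 4^16 ≡ 136 (mod 235); 4^32 ≡ 166 (mod 235)
4^40 = 4^8 × 4^32 ≡ 121 (mod 235)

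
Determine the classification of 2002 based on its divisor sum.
abundant

Proper divisors of 2002: sum = 1 + 2 + 7 + 11 + 13 + 14 + 22 + 26 + 77 + 91 + 143 + 154 + 182 + 286 + 1001 = 2030
Since 2030 > 2002, 2002 is abundant.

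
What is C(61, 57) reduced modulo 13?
9

Using Lucas' theorem:
Write n=61 and k=57 in base 13:
n in base 13: [4, 9]
k in base 13: [4, 5]
C(61,57) mod 13 = ∏ C(n_i, k_i) mod 13
Digit binomials (mod 13): C(4,4) = 1; C(9,5) = 126 ≡ 9
Product: 1 × 9 = 9 ≡ 9 (mod 13)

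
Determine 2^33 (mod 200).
192

Repeated squaring. Binary of 33 = 100001.
2^1 ≡ 2 (mod 200); 2^2 ≡ 4 (mod 200); 2^4 ≡ 16 (mod 200); 2^8 ≡ 56 (mod 200); 2^16 ≡ 136 (mod 200); 2^32 ≡ 96 (mod 200)
2^33 = 2^1 × 2^32 ≡ 192 (mod 200)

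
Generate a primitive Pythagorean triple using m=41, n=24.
(1105, 1968, 2257)

Euclid's formula: a = m² - n², b = 2mn, c = m² + n²
m = 41, n = 24
a = 41² - 24² = 1681 - 576 = 1105
b = 2 × 41 × 24 = 1968
c = 41² + 24² = 1681 + 576 = 2257
Verification: 1105² + 1968² = 1221025 + 3873024 = 5094049 = 2257² ✓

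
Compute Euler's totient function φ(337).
336

337 = 337
φ(n) = n × ∏(1 - 1/p) for each prime p dividing n
φ(337) = 337 × (1 - 1/337) = 336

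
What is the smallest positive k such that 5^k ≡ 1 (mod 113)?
112

113 is prime, so ord(5) divides φ(113) = 112.
Divisors of 112: 1, 2, 4, 7, 8, 14, 16, 28, 56, 112.
Repeated squaring: 5^1 ≡ 5, 5^2 ≡ 25, 5^4 ≡ 60, 5^8 ≡ 97, 5^16 ≡ 30, 5^32 ≡ 109, 5^64 ≡ 16 (mod 113).
Test 5^d mod 113 for each divisor d in increasing order:
5^1 ≡ 5
5^2 ≡ 25
5^4 ≡ 60
5^7 = 5^4·5^2·5^1 ≡ 42
5^8 ≡ 97
5^14 = 5^8·5^4·5^2 ≡ 69
5^16 ≡ 30
5^28 = 5^16·5^8·5^4 ≡ 15
5^56 = 5^32·5^16·5^8 ≡ 112
5^112 = 5^64·5^32·5^16 ≡ 1  ← first divisor giving 1
The order is 112.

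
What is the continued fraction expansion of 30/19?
[1; 1, 1, 2, 1, 2]

Euclidean algorithm steps:
30 = 1 × 19 + 11
19 = 1 × 11 + 8
11 = 1 × 8 + 3
8 = 2 × 3 + 2
3 = 1 × 2 + 1
2 = 2 × 1 + 0
Continued fraction: [1; 1, 1, 2, 1, 2]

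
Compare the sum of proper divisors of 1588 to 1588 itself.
deficient

Proper divisors of 1588: sum = 1 + 2 + 4 + 397 + 794 = 1198
Since 1198 < 1588, 1588 is deficient.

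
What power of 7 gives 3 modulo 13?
8

Baby-step giant-step with step n = ⌈√13⌉ = 4.
Baby steps 7^j mod 13 (j:value) for j=0..3: 0:1, 1:7, 2:10, 3:5.
Giant-step multiplier: 7^(-4) ≡ 7^(12-4) = 7^8 ≡ 3 (mod 13).
Giant steps γ_i = 3·3^i mod 13: γ_0=3, γ_1=9, γ_2=1 (in table at j=0).
x = i·n + j = 2·4 + 0 = 8.
Check: 7^8 ≡ 3 (mod 13).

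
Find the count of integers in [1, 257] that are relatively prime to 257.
256

257 = 257
φ(n) = n × ∏(1 - 1/p) for each prime p dividing n
φ(257) = 257 × (1 - 1/257) = 256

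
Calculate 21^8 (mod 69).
3

Repeated squaring. Binary of 8 = 1000.
21^1 ≡ 21 (mod 69); 21^2 ≡ 27 (mod 69); 21^4 ≡ 39 (mod 69); 21^8 ≡ 3 (mod 69)
21^8 = 21^8 ≡ 3 (mod 69)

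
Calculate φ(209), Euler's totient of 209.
180

209 = 11 × 19
φ(n) = n × ∏(1 - 1/p) for each prime p dividing n
φ(209) = 209 × (1 - 1/11) × (1 - 1/19) = 180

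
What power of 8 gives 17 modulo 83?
46

Baby-step giant-step with step n = ⌈√83⌉ = 10.
Baby steps 8^j mod 83 (j:value) for j=0..9: 0:1, 1:8, 2:64, 3:14, 4:29, 5:66, 6:30, 7:74, 8:11, 9:5.
Giant-step multiplier: 8^(-10) ≡ 8^(82-10) = 8^72 ≡ 27 (mod 83).
Giant steps γ_i = 17·27^i mod 83: γ_0=17, γ_1=44, γ_2=26, γ_3=38, γ_4=30 (in table at j=6).
x = i·n + j = 4·10 + 6 = 46.
Check: 8^46 ≡ 17 (mod 83).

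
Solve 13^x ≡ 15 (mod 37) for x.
11

Baby-step giant-step with step n = ⌈√37⌉ = 7.
Baby steps 13^j mod 37 (j:value) for j=0..6: 0:1, 1:13, 2:21, 3:14, 4:34, 5:35, 6:11.
Giant-step multiplier: 13^(-7) ≡ 13^(36-7) = 13^29 ≡ 22 (mod 37).
Giant steps γ_i = 15·22^i mod 37: γ_0=15, γ_1=34 (in table at j=4).
x = i·n + j = 1·7 + 4 = 11.
Check: 13^11 ≡ 15 (mod 37).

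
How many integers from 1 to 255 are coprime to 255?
128

255 = 3 × 5 × 17
φ(n) = n × ∏(1 - 1/p) for each prime p dividing n
φ(255) = 255 × (1 - 1/3) × (1 - 1/5) × (1 - 1/17) = 128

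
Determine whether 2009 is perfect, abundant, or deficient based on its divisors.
deficient

Proper divisors of 2009: sum = 1 + 7 + 41 + 49 + 287 = 385
Since 385 < 2009, 2009 is deficient.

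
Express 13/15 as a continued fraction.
[0; 1, 6, 2]

Euclidean algorithm steps:
13 = 0 × 15 + 13
15 = 1 × 13 + 2
13 = 6 × 2 + 1
2 = 2 × 1 + 0
Continued fraction: [0; 1, 6, 2]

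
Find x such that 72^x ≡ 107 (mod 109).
33

Baby-step giant-step with step n = ⌈√109⌉ = 11.
Baby steps 72^j mod 109 (j:value) for j=0..10: 0:1, 1:72, 2:61, 3:32, 4:15, 5:99, 6:43, 7:44, 8:7, 9:68, 10:100.
Giant-step multiplier: 72^(-11) ≡ 72^(108-11) = 72^97 ≡ 91 (mod 109).
Giant steps γ_i = 107·91^i mod 109: γ_0=107, γ_1=36, γ_2=6, γ_3=1 (in table at j=0).
x = i·n + j = 3·11 + 0 = 33.
Check: 72^33 ≡ 107 (mod 109).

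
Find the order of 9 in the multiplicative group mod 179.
89

179 is prime, so ord(9) divides φ(179) = 178.
Divisors of 178: 1, 2, 89, 178.
Repeated squaring: 9^1 ≡ 9, 9^2 ≡ 81, 9^4 ≡ 117, 9^8 ≡ 85, 9^16 ≡ 65, 9^32 ≡ 108, 9^64 ≡ 29, 9^128 ≡ 125 (mod 179).
Test 9^d mod 179 for each divisor d in increasing order:
9^1 ≡ 9
9^2 ≡ 81
9^89 = 9^64·9^16·9^8·9^1 ≡ 1  ← first divisor giving 1
The order is 89.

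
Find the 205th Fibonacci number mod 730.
155

Matrix identity: Q^n = [[F_(n+1), F_n], [F_n, F_(n-1)]] with Q = [[1,1],[1,0]].
n = 205 = 11001101₂. Square-and-multiply, entries mod 730:
Q^1 = [[1,1],[1,0]]
Q^3 = (Q^1)²·Q = [[3,2],[2,1]]
Q^6 = (Q^3)² = [[13,8],[8,5]]
Q^12 = (Q^6)² = [[233,144],[144,89]]
Q^25 = (Q^12)²·Q = [[213,565],[565,378]]
Q^51 = (Q^25)²·Q = [[629,324],[324,305]]
Q^102 = (Q^51)² = [[567,396],[396,171]]
Q^205 = (Q^102)²·Q = [[403,155],[155,248]]
F_205 mod 730 = Q^205[0][1] = 155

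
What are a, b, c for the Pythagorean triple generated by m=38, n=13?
(1275, 988, 1613)

Euclid's formula: a = m² - n², b = 2mn, c = m² + n²
m = 38, n = 13
a = 38² - 13² = 1444 - 169 = 1275
b = 2 × 38 × 13 = 988
c = 38² + 13² = 1444 + 169 = 1613
Verification: 1275² + 988² = 1625625 + 976144 = 2601769 = 1613² ✓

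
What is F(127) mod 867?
373

Matrix identity: Q^n = [[F_(n+1), F_n], [F_n, F_(n-1)]] with Q = [[1,1],[1,0]].
n = 127 = 1111111₂. Square-and-multiply, entries mod 867:
Q^1 = [[1,1],[1,0]]
Q^3 = (Q^1)²·Q = [[3,2],[2,1]]
Q^7 = (Q^3)²·Q = [[21,13],[13,8]]
Q^15 = (Q^7)²·Q = [[120,610],[610,377]]
Q^31 = (Q^15)²·Q = [[405,685],[685,587]]
Q^63 = (Q^31)²·Q = [[132,340],[340,659]]
Q^127 = (Q^63)²·Q = [[543,373],[373,170]]
F_127 mod 867 = Q^127[0][1] = 373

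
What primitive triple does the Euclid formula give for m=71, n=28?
(4257, 3976, 5825)

Euclid's formula: a = m² - n², b = 2mn, c = m² + n²
m = 71, n = 28
a = 71² - 28² = 5041 - 784 = 4257
b = 2 × 71 × 28 = 3976
c = 71² + 28² = 5041 + 784 = 5825
Verification: 4257² + 3976² = 18122049 + 15808576 = 33930625 = 5825² ✓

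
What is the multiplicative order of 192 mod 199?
198

199 is prime, so ord(192) divides φ(199) = 198.
Divisors of 198: 1, 2, 3, 6, 9, 11, 18, 22, 33, 66, 99, 198.
Repeated squaring: 192^1 ≡ 192, 192^2 ≡ 49, 192^4 ≡ 13, 192^8 ≡ 169, 192^16 ≡ 104, 192^32 ≡ 70, 192^64 ≡ 124, 192^128 ≡ 53 (mod 199).
Test 192^d mod 199 for each divisor d in increasing order:
192^1 ≡ 192
192^2 ≡ 49
192^3 = 192^2·192^1 ≡ 55
192^6 = 192^4·192^2 ≡ 40
192^9 = 192^8·192^1 ≡ 11
192^11 = 192^8·192^2·192^1 ≡ 141
192^18 = 192^16·192^2 ≡ 121
192^22 = 192^16·192^4·192^2 ≡ 180
192^33 = 192^32·192^1 ≡ 107
192^66 = 192^64·192^2 ≡ 106
192^99 = 192^64·192^32·192^2·192^1 ≡ 198
192^198 = 192^128·192^64·192^4·192^2 ≡ 1  ← first divisor giving 1
The order is 198.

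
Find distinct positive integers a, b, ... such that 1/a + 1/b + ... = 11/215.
1/20 + 1/860

Greedy algorithm:
11/215: ceiling(215/11) = 20, use 1/20
1/860: ceiling(860/1) = 860, use 1/860
Result: 11/215 = 1/20 + 1/860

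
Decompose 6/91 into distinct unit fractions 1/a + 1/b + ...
1/16 + 1/292 + 1/106288

Greedy algorithm:
6/91: ceiling(91/6) = 16, use 1/16
5/1456: ceiling(1456/5) = 292, use 1/292
1/106288: ceiling(106288/1) = 106288, use 1/106288
Result: 6/91 = 1/16 + 1/292 + 1/106288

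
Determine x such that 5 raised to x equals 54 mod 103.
59

Baby-step giant-step with step n = ⌈√103⌉ = 11.
Baby steps 5^j mod 103 (j:value) for j=0..10: 0:1, 1:5, 2:25, 3:22, 4:7, 5:35, 6:72, 7:51, 8:49, 9:39, 10:92.
Giant-step multiplier: 5^(-11) ≡ 5^(102-11) = 5^91 ≡ 88 (mod 103).
Giant steps γ_i = 54·88^i mod 103: γ_0=54, γ_1=14, γ_2=99, γ_3=60, γ_4=27, γ_5=7 (in table at j=4).
x = i·n + j = 5·11 + 4 = 59.
Check: 5^59 ≡ 54 (mod 103).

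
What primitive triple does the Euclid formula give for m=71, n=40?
(3441, 5680, 6641)

Euclid's formula: a = m² - n², b = 2mn, c = m² + n²
m = 71, n = 40
a = 71² - 40² = 5041 - 1600 = 3441
b = 2 × 71 × 40 = 5680
c = 71² + 40² = 5041 + 1600 = 6641
Verification: 3441² + 5680² = 11840481 + 32262400 = 44102881 = 6641² ✓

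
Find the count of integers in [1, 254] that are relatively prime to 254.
126

254 = 2 × 127
φ(n) = n × ∏(1 - 1/p) for each prime p dividing n
φ(254) = 254 × (1 - 1/2) × (1 - 1/127) = 126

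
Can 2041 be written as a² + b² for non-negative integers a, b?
4² + 45² (a=4, b=45)

Factorization: 2041 = 13 × 157
By Fermat: n is sum of two squares iff every prime p ≡ 3 (mod 4) appears to even power.
All primes ≡ 3 (mod 4) appear to even power.
Search a = 0, 1, 2, … for 2041 - a² a perfect square: first hit at a = 4: 2041 - 16 = 2025 = 45².
2041 = 4² + 45² = 16 + 2025 ✓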